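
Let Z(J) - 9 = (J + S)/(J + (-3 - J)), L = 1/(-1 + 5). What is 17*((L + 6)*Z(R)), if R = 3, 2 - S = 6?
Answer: 2975/3 ≈ 991.67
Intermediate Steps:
S = -4 (S = 2 - 1*6 = 2 - 6 = -4)
L = ¼ (L = 1/4 = ¼ ≈ 0.25000)
Z(J) = 31/3 - J/3 (Z(J) = 9 + (J - 4)/(J + (-3 - J)) = 9 + (-4 + J)/(-3) = 9 + (-4 + J)*(-⅓) = 9 + (4/3 - J/3) = 31/3 - J/3)
17*((L + 6)*Z(R)) = 17*((¼ + 6)*(31/3 - ⅓*3)) = 17*(25*(31/3 - 1)/4) = 17*((25/4)*(28/3)) = 17*(175/3) = 2975/3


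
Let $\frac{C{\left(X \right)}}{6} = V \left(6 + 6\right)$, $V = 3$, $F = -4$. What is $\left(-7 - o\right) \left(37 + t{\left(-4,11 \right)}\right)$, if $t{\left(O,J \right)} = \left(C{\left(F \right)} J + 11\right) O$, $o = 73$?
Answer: $760880$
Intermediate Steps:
$C{\left(X \right)} = 216$ ($C{\left(X \right)} = 6 \cdot 3 \left(6 + 6\right) = 6 \cdot 3 \cdot 12 = 6 \cdot 36 = 216$)
$t{\left(O,J \right)} = O \left(11 + 216 J\right)$ ($t{\left(O,J \right)} = \left(216 J + 11\right) O = \left(11 + 216 J\right) O = O \left(11 + 216 J\right)$)
$\left(-7 - o\right) \left(37 + t{\left(-4,11 \right)}\right) = \left(-7 - 73\right) \left(37 - 4 \left(11 + 216 \cdot 11\right)\right) = \left(-7 - 73\right) \left(37 - 4 \left(11 + 2376\right)\right) = - 80 \left(37 - 9548\right) = \left(-80\right) \left(-9511\right) = 760880$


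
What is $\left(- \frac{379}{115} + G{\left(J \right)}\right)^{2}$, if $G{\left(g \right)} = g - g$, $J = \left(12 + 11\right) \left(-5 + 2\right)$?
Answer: $\frac{143641}{13225} \approx 10.861$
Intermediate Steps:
$J = -69$ ($J = 23 \left(-3\right) = -69$)
$G{\left(g \right)} = 0$
$\left(- \frac{379}{115} + G{\left(J \right)}\right)^{2} = \left(- \frac{379}{115} + 0\right)^{2} = \left(- \frac{379}{115}\right)^{2} = \frac{143641}{13225}$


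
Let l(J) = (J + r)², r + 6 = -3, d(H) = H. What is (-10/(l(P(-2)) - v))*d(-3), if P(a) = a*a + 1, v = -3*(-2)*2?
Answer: 15/2 ≈ 7.5000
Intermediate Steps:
r = -9 (r = -6 - 3 = -9)
v = 12 (v = 6*2 = 12)
P(a) = 1 + a² (P(a) = a² + 1 = 1 + a²)
l(J) = (-9 + J)² (l(J) = (J - 9)² = (-9 + J)²)
(-10/(l(P(-2)) - v))*d(-3) = -10/((-9 + (1 + (-2)²))² - 1*12)*(-3) = -10/((-9 + (1 + 4))² - 12)*(-3) = -10/((-9 + 5)² - 12)*(-3) = -10/((-4)² - 12)*(-3) = -10/(16 - 12)*(-3) = -10/4*(-3) = -10*¼*(-3) = -5/2*(-3) = 15/2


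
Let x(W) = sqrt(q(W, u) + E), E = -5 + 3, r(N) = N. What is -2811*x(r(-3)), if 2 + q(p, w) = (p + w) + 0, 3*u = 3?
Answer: -2811*I*sqrt(6) ≈ -6885.5*I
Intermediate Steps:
u = 1 (u = (1/3)*3 = 1)
q(p, w) = -2 + p + w (q(p, w) = -2 + ((p + w) + 0) = -2 + (p + w) = -2 + p + w)
E = -2
x(W) = sqrt(-3 + W) (x(W) = sqrt((-2 + W + 1) - 2) = sqrt((-1 + W) - 2) = sqrt(-3 + W))
-2811*x(r(-3)) = -2811*sqrt(-3 - 3) = -2811*I*sqrt(6)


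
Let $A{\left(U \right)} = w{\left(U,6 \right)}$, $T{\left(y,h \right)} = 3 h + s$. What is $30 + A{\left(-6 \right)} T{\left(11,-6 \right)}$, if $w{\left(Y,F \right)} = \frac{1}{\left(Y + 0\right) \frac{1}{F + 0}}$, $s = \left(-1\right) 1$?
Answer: $49$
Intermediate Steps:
$s = -1$
$T{\left(y,h \right)} = -1 + 3 h$ ($T{\left(y,h \right)} = 3 h - 1 = -1 + 3 h$)
$w{\left(Y,F \right)} = \frac{F}{Y}$ ($w{\left(Y,F \right)} = \frac{1}{Y \frac{1}{F}} = \frac{F}{Y}$)
$A{\left(U \right)} = \frac{6}{U}$
$30 + A{\left(-6 \right)} T{\left(11,-6 \right)} = 30 + \frac{6}{-6} \left(-1 + 3 \left(-6\right)\right) = 30 + 6 \left(- \frac{1}{6}\right) \left(-1 - 18\right) = 30 - -19 = 30 + 19 = 49$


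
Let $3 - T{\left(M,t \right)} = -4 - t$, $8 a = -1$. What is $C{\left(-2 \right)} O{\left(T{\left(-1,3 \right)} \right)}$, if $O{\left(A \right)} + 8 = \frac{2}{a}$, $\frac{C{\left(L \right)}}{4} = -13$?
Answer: $1248$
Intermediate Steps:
$a = - \frac{1}{8}$ ($a = \frac{1}{8} \left(-1\right) = - \frac{1}{8} \approx -0.125$)
$C{\left(L \right)} = -52$ ($C{\left(L \right)} = 4 \left(-13\right) = -52$)
$T{\left(M,t \right)} = 7 + t$ ($T{\left(M,t \right)} = 3 - \left(-4 - t\right) = 3 + \left(4 + t\right) = 7 + t$)
$O{\left(A \right)} = -24$ ($O{\left(A \right)} = -8 + \frac{2}{- \frac{1}{8}} = -8 + 2 \left(-8\right) = -8 - 16 = -24$)
$C{\left(-2 \right)} O{\left(T{\left(-1,3 \right)} \right)} = \left(-52\right) \left(-24\right) = 1248$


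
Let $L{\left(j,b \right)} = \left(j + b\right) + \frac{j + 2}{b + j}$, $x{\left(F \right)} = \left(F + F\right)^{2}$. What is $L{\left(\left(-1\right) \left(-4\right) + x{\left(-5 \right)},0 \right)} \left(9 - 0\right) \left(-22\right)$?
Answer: $- \frac{540639}{26} \approx -20794.0$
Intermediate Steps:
$x{\left(F \right)} = 4 F^{2}$ ($x{\left(F \right)} = \left(2 F\right)^{2} = 4 F^{2}$)
$L{\left(j,b \right)} = b + j + \frac{2 + j}{b + j}$ ($L{\left(j,b \right)} = \left(b + j\right) + \frac{2 + j}{b + j} = b + j + \frac{2 + j}{b + j}$)
$L{\left(\left(-1\right) \left(-4\right) + x{\left(-5 \right)},0 \right)} \left(9 - 0\right) \left(-22\right) = \frac{2 - \left(-4 - 4 \left(-5\right)^{2}\right) + 0^{2} + \left(\left(-1\right) \left(-4\right) + 4 \left(-5\right)^{2}\right)^{2} + 2 \cdot 0 \left(\left(-1\right) \left(-4\right) + 4 \left(-5\right)^{2}\right)}{0 - \left(-4 - 4 \left(-5\right)^{2}\right)} \left(9 - 0\right) \left(-22\right) = \frac{2 + \left(4 + 4 \cdot 25\right) + 0 + \left(4 + 4 \cdot 25\right)^{2} + 2 \cdot 0 \left(4 + 4 \cdot 25\right)}{0 + \left(4 + 4 \cdot 25\right)} \left(9 + 0\right) \left(-22\right) = \frac{2 + \left(4 + 100\right) + 0 + \left(4 + 100\right)^{2} + 2 \cdot 0 \left(4 + 100\right)}{0 + \left(4 + 100\right)} 9 \left(-22\right) = \frac{2 + 104 + 0 + 104^{2} + 2 \cdot 0 \cdot 104}{0 + 104} \cdot 9 \left(-22\right) = \frac{2 + 104 + 0 + 10816 + 0}{104} \cdot 9 \left(-22\right) = \frac{1}{104} \cdot 10922 \cdot 9 \left(-22\right) = \frac{5461}{52} \cdot 9 \left(-22\right) = \frac{49149}{52} \left(-22\right) = - \frac{540639}{26}$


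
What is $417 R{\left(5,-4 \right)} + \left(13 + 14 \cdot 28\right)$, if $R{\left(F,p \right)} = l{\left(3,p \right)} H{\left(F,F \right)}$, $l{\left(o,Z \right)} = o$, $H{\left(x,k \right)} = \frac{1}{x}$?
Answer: $\frac{3276}{5} \approx 655.2$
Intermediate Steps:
$R{\left(F,p \right)} = \frac{3}{F}$
$417 R{\left(5,-4 \right)} + \left(13 + 14 \cdot 28\right) = 417 \cdot \frac{3}{5} + \left(13 + 14 \cdot 28\right) = 417 \cdot 3 \cdot \frac{1}{5} + \left(13 + 392\right) = 417 \cdot \frac{3}{5} + 405 = \frac{1251}{5} + 405 = \frac{3276}{5}$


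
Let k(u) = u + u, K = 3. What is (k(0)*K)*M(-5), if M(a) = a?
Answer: 0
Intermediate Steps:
k(u) = 2*u
(k(0)*K)*M(-5) = ((2*0)*3)*(-5) = (0*3)*(-5) = 0*(-5) = 0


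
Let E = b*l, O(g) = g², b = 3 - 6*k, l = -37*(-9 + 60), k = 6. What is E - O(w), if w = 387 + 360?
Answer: -495738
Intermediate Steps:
l = -1887 (l = -37*51 = -1887)
w = 747
b = -33 (b = 3 - 6*6 = 3 - 36 = -33)
E = 62271 (E = -33*(-1887) = 62271)
E - O(w) = 62271 - 1*747² = 62271 - 1*558009 = 62271 - 558009 = -495738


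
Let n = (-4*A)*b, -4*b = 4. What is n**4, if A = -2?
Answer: 4096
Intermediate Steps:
b = -1 (b = -1/4*4 = -1)
n = -8 (n = -4*(-2)*(-1) = 8*(-1) = -8)
n**4 = (-8)**4 = 4096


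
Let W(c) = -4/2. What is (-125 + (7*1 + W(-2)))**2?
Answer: 14400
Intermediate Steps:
W(c) = -2 (W(c) = -4*1/2 = -2)
(-125 + (7*1 + W(-2)))**2 = (-125 + (7*1 - 2))**2 = (-125 + (7 - 2))**2 = (-125 + 5)**2 = (-120)**2 = 14400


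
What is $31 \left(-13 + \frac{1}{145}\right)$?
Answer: $- \frac{58404}{145} \approx -402.79$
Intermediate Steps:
$31 \left(-13 + \frac{1}{145}\right) = 31 \left(- \frac{1884}{145}\right) = - \frac{58404}{145}$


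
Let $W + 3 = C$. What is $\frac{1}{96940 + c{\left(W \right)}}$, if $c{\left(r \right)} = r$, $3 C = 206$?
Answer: $\frac{3}{291017} \approx 1.0309 \cdot 10^{-5}$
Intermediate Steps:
$C = \frac{206}{3}$ ($C = \frac{1}{3} \cdot 206 = \frac{206}{3} \approx 68.667$)
$W = \frac{197}{3}$ ($W = -3 + \frac{206}{3} = \frac{197}{3} \approx 65.667$)
$\frac{1}{96940 + c{\left(W \right)}} = \frac{1}{96940 + \frac{197}{3}} = \frac{1}{\frac{291017}{3}} = \frac{3}{291017}$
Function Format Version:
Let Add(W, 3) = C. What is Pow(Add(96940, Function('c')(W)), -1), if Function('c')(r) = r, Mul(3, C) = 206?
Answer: Rational(3, 291017) ≈ 1.0309e-5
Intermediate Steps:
C = Rational(206, 3) (C = Mul(Rational(1, 3), 206) = Rational(206, 3) ≈ 68.667)
W = Rational(197, 3) (W = Add(-3, Rational(206, 3)) = Rational(197, 3) ≈ 65.667)
Pow(Add(96940, Function('c')(W)), -1) = Pow(Add(96940, Rational(197, 3)), -1) = Pow(Rational(291017, 3), -1) = Rational(3, 291017)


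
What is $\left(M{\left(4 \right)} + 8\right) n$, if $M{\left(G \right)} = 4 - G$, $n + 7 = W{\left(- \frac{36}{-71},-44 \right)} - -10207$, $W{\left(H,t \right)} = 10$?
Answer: $81680$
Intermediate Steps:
$n = 10210$ ($n = -7 + \left(10 - -10207\right) = -7 + \left(10 + 10207\right) = -7 + 10217 = 10210$)
$\left(M{\left(4 \right)} + 8\right) n = \left(\left(4 - 4\right) + 8\right) 10210 = \left(0 + 8\right) 10210 = 8 \cdot 10210 = 81680$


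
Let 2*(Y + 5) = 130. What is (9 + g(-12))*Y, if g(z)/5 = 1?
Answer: 840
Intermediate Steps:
Y = 60 (Y = -5 + (1/2)*130 = -5 + 65 = 60)
g(z) = 5 (g(z) = 5*1 = 5)
(9 + g(-12))*Y = (9 + 5)*60 = 14*60 = 840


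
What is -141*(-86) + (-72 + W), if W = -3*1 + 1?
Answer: 12052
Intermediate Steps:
W = -2 (W = -3 + 1 = -2)
-141*(-86) + (-72 + W) = -141*(-86) + (-72 - 2) = 12126 - 74 = 12052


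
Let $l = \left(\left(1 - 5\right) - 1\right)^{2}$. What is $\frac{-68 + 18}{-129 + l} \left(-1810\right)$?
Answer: $- \frac{22625}{26} \approx -870.19$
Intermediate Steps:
$l = 25$ ($l = \left(-4 - 1\right)^{2} = \left(-5\right)^{2} = 25$)
$\frac{-68 + 18}{-129 + l} \left(-1810\right) = \frac{-68 + 18}{-129 + 25} \left(-1810\right) = - \frac{50}{-104} \left(-1810\right) = \left(-50\right) \left(- \frac{1}{104}\right) \left(-1810\right) = \frac{25}{52} \left(-1810\right) = - \frac{22625}{26}$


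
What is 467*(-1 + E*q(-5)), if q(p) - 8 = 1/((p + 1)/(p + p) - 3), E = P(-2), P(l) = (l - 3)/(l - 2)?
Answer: 206881/52 ≈ 3978.5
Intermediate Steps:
P(l) = (-3 + l)/(-2 + l)
E = 5/4 (E = (-3 - 2)/(-2 - 2) = -5/(-4) = -¼*(-5) = 5/4 ≈ 1.2500)
q(p) = 8 + 1/(-3 + (1 + p)/(2*p)) (q(p) = 8 + 1/((p + 1)/(p + p) - 3) = 8 + 1/((1 + p)/((2*p)) - 3) = 8 + 1/((1 + p)*(1/(2*p)) - 3) = 8 + 1/((1 + p)/(2*p) - 3) = 8 + 1/(-3 + (1 + p)/(2*p)))
467*(-1 + E*q(-5)) = 467*(-1 + 5*(2*(-4 + 19*(-5))/(-1 + 5*(-5)))/4) = 467*(-1 + 5*(2*(-4 - 95)/(-1 - 25))/4) = 467*(-1 + 5*(2*(-99)/(-26))/4) = 467*(-1 + 5*(2*(-1/26)*(-99))/4) = 467*(-1 + (5/4)*(99/13)) = 467*(-1 + 495/52) = 467*(443/52) = 206881/52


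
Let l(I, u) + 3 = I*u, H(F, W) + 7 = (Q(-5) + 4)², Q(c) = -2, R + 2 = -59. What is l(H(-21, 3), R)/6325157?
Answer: 180/6325157 ≈ 2.8458e-5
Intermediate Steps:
R = -61 (R = -2 - 59 = -61)
H(F, W) = -3 (H(F, W) = -7 + (-2 + 4)² = -7 + 2² = -7 + 4 = -3)
l(I, u) = -3 + I*u
l(H(-21, 3), R)/6325157 = (-3 - 3*(-61))/6325157 = (-3 + 183)*(1/6325157) = 180*(1/6325157) = 180/6325157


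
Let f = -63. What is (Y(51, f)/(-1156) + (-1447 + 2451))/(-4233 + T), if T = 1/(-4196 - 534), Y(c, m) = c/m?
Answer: -3390731245/14295772974 ≈ -0.23718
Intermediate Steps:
T = -1/4730 (T = 1/(-4730) = -1/4730 ≈ -0.00021142)
(Y(51, f)/(-1156) + (-1447 + 2451))/(-4233 + T) = ((51/(-63))/(-1156) + (-1447 + 2451))/(-4233 - 1/4730) = ((51*(-1/63))*(-1/1156) + 1004)/(-20022091/4730) = (-17/21*(-1/1156) + 1004)*(-4730/20022091) = (1/1428 + 1004)*(-4730/20022091) = (1433713/1428)*(-4730/20022091) = -3390731245/14295772974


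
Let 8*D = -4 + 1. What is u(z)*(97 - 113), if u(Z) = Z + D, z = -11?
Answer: 182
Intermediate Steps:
D = -3/8 (D = (-4 + 1)/8 = (⅛)*(-3) = -3/8 ≈ -0.37500)
u(Z) = -3/8 + Z (u(Z) = Z - 3/8 = -3/8 + Z)
u(z)*(97 - 113) = (-3/8 - 11)*(97 - 113) = -91/8*(-16) = 182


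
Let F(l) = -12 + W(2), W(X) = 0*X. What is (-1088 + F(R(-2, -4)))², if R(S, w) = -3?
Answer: 1210000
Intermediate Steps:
W(X) = 0
F(l) = -12 (F(l) = -12 + 0 = -12)
(-1088 + F(R(-2, -4)))² = (-1088 - 12)² = (-1100)² = 1210000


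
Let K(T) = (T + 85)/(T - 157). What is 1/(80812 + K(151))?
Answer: 3/242318 ≈ 1.2380e-5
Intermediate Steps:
K(T) = (85 + T)/(-157 + T)
1/(80812 + K(151)) = 1/(80812 + (85 + 151)/(-157 + 151)) = 1/(80812 + 236/(-6)) = 1/(80812 - ⅙*236) = 1/(80812 - 118/3) = 1/(242318/3) = 3/242318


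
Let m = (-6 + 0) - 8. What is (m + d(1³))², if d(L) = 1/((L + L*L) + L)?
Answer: 1681/9 ≈ 186.78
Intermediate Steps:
m = -14 (m = -6 - 8 = -14)
d(L) = 1/(L² + 2*L) (d(L) = 1/((L + L²) + L) = 1/(L² + 2*L))
(m + d(1³))² = (-14 + 1/((1³)*(2 + 1³)))² = (-14 + 1/(1*(2 + 1)))² = (-14 + 1/3)² = (-14 + 1*(⅓))² = (-14 + ⅓)² = (-41/3)² = 1681/9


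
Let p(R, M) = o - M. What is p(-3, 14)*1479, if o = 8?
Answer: -8874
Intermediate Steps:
p(R, M) = 8 - M
p(-3, 14)*1479 = (8 - 1*14)*1479 = (8 - 14)*1479 = -6*1479 = -8874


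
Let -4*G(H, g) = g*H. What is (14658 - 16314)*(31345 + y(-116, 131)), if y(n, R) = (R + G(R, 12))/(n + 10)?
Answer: -2751304896/53 ≈ -5.1911e+7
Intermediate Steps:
G(H, g) = -H*g/4 (G(H, g) = -g*H/4 = -H*g/4)
y(n, R) = -2*R/(10 + n) (y(n, R) = (R - ¼*R*12)/(n + 10) = (R - 3*R)/(10 + n) = (-2*R)/(10 + n) = -2*R/(10 + n))
(14658 - 16314)*(31345 + y(-116, 131)) = (14658 - 16314)*(31345 - 2*131/(10 - 116)) = -1656*(31345 - 2*131/(-106)) = -1656*(31345 - 2*131*(-1/106)) = -1656*(31345 + 131/53) = -1656*1661416/53 = -2751304896/53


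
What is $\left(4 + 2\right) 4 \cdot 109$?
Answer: $2616$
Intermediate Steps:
$\left(4 + 2\right) 4 \cdot 109 = 6 \cdot 4 \cdot 109 = 24 \cdot 109 = 2616$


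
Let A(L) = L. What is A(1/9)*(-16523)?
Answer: -16523/9 ≈ -1835.9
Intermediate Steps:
A(1/9)*(-16523) = -16523/9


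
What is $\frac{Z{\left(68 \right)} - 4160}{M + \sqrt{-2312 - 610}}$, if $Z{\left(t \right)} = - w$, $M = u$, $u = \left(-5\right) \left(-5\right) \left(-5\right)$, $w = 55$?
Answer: $\frac{526875}{18547} + \frac{4215 i \sqrt{2922}}{18547} \approx 28.408 + 12.285 i$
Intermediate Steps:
$u = -125$ ($u = 25 \left(-5\right) = -125$)
$M = -125$
$Z{\left(t \right)} = -55$ ($Z{\left(t \right)} = \left(-1\right) 55 = -55$)
$\frac{Z{\left(68 \right)} - 4160}{M + \sqrt{-2312 - 610}} = \frac{-55 - 4160}{-125 + \sqrt{-2312 - 610}} = - \frac{4215}{-125 + \sqrt{-2922}} = - \frac{4215}{-125 + i \sqrt{2922}}$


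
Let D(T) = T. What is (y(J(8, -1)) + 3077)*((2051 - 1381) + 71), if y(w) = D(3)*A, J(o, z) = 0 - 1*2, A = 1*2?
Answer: 2284503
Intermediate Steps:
A = 2
J(o, z) = -2 (J(o, z) = 0 - 2 = -2)
y(w) = 6 (y(w) = 3*2 = 6)
(y(J(8, -1)) + 3077)*((2051 - 1381) + 71) = (6 + 3077)*((2051 - 1381) + 71) = 3083*(670 + 71) = 3083*741 = 2284503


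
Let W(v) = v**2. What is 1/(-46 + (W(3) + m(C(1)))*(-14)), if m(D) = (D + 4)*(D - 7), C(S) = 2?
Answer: 1/248 ≈ 0.0040323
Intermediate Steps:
m(D) = (-7 + D)*(4 + D) (m(D) = (4 + D)*(-7 + D) = (-7 + D)*(4 + D))
1/(-46 + (W(3) + m(C(1)))*(-14)) = 1/(-46 + (3**2 + (-28 + 2**2 - 3*2))*(-14)) = 1/(-46 + (9 + (-28 + 4 - 6))*(-14)) = 1/(-46 + (9 - 30)*(-14)) = 1/(-46 - 21*(-14)) = 1/(-46 + 294) = 1/248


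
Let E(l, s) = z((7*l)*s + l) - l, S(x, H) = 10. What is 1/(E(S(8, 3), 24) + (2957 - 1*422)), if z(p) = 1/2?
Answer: 2/5051 ≈ 0.00039596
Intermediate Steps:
z(p) = ½
E(l, s) = ½ - l
1/(E(S(8, 3), 24) + (2957 - 1*422)) = 1/((½ - 1*10) + (2957 - 1*422)) = 1/((½ - 10) + (2957 - 422)) = 1/(-19/2 + 2535) = 1/(5051/2) = 2/5051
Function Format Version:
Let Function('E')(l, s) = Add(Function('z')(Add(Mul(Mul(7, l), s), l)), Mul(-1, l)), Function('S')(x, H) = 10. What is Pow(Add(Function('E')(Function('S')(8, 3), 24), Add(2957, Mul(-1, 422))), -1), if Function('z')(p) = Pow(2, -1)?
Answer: Rational(2, 5051) ≈ 0.00039596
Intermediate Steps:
Function('z')(p) = Rational(1, 2)
Function('E')(l, s) = Add(Rational(1, 2), Mul(-1, l))
Pow(Add(Function('E')(Function('S')(8, 3), 24), Add(2957, Mul(-1, 422))), -1) = Pow(Add(Add(Rational(1, 2), Mul(-1, 10)), Add(2957, Mul(-1, 422))), -1) = Pow(Add(Add(Rational(1, 2), -10), Add(2957, -422)), -1) = Pow(Add(Rational(-19, 2), 2535), -1) = Pow(Rational(5051, 2), -1) = Rational(2, 5051)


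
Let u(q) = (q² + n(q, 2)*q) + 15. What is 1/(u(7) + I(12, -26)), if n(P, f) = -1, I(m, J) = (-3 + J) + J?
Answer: ½ ≈ 0.50000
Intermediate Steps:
I(m, J) = -3 + 2*J
u(q) = 15 + q² - q (u(q) = (q² - q) + 15 = 15 + q² - q)
1/(u(7) + I(12, -26)) = 1/((15 + 7² - 1*7) + (-3 + 2*(-26))) = 1/((15 + 49 - 7) + (-3 - 52)) = 1/(57 - 55) = 1/2 = ½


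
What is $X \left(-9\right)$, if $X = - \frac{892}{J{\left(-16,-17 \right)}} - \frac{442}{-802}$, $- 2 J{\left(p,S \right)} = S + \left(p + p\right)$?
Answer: $\frac{6340995}{19649} \approx 322.71$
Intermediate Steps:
$J{\left(p,S \right)} = - p - \frac{S}{2}$ ($J{\left(p,S \right)} = - \frac{S + \left(p + p\right)}{2} = - \frac{S + 2 p}{2} = - p - \frac{S}{2}$)
$X = - \frac{704555}{19649}$ ($X = - \frac{892}{\left(-1\right) \left(-16\right) - - \frac{17}{2}} - \frac{442}{-802} = - \frac{892}{16 + \frac{17}{2}} - - \frac{221}{401} = - \frac{892}{\frac{49}{2}} + \frac{221}{401} = \left(-892\right) \frac{2}{49} + \frac{221}{401} = - \frac{1784}{49} + \frac{221}{401} = - \frac{704555}{19649} \approx -35.857$)
$X \left(-9\right) = \left(- \frac{704555}{19649}\right) \left(-9\right) = \frac{6340995}{19649}$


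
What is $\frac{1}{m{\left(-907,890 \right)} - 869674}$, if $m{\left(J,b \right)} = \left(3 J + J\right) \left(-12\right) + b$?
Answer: $- \frac{1}{825248} \approx -1.2118 \cdot 10^{-6}$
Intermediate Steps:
$m{\left(J,b \right)} = b - 48 J$ ($m{\left(J,b \right)} = 4 J \left(-12\right) + b = - 48 J + b = b - 48 J$)
$\frac{1}{m{\left(-907,890 \right)} - 869674} = \frac{1}{\left(890 - -43536\right) - 869674} = \frac{1}{\left(890 + 43536\right) - 869674} = \frac{1}{44426 - 869674} = \frac{1}{-825248} = - \frac{1}{825248}$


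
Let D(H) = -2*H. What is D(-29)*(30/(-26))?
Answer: -870/13 ≈ -66.923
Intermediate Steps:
D(-29)*(30/(-26)) = (-2*(-29))*(30/(-26)) = 58*(30*(-1/26)) = 58*(-15/13) = -870/13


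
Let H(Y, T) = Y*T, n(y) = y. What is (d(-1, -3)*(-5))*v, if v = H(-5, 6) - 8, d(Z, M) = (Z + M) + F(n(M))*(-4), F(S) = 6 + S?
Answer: -3040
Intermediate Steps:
H(Y, T) = T*Y
d(Z, M) = -24 + Z - 3*M (d(Z, M) = (Z + M) + (6 + M)*(-4) = (M + Z) + (-24 - 4*M) = -24 + Z - 3*M)
v = -38 (v = 6*(-5) - 8 = -30 - 8 = -38)
(d(-1, -3)*(-5))*v = ((-24 - 1 - 3*(-3))*(-5))*(-38) = ((-24 - 1 + 9)*(-5))*(-38) = -16*(-5)*(-38) = 80*(-38) = -3040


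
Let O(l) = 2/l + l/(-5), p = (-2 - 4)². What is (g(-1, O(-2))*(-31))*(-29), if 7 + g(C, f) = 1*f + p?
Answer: 127658/5 ≈ 25532.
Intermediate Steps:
p = 36 (p = (-6)² = 36)
O(l) = 2/l - l/5 (O(l) = 2/l + l*(-⅕) = 2/l - l/5)
g(C, f) = 29 + f (g(C, f) = -7 + (1*f + 36) = -7 + (f + 36) = -7 + (36 + f) = 29 + f)
(g(-1, O(-2))*(-31))*(-29) = ((29 + (2/(-2) - ⅕*(-2)))*(-31))*(-29) = ((29 + (2*(-½) + ⅖))*(-31))*(-29) = ((29 + (-1 + ⅖))*(-31))*(-29) = ((29 - ⅗)*(-31))*(-29) = ((142/5)*(-31))*(-29) = -4402/5*(-29) = 127658/5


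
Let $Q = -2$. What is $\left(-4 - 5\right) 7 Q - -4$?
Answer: $130$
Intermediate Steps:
$\left(-4 - 5\right) 7 Q - -4 = \left(-4 - 5\right) 7 \left(-2\right) - -4 = \left(-4 - 5\right) 7 \left(-2\right) + 4 = \left(-9\right) 7 \left(-2\right) + 4 = \left(-63\right) \left(-2\right) + 4 = 126 + 4 = 130$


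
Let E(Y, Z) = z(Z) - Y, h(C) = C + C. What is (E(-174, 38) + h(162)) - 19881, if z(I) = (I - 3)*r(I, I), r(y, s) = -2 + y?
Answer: -18123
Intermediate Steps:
h(C) = 2*C
z(I) = (-3 + I)*(-2 + I) (z(I) = (I - 3)*(-2 + I) = (-3 + I)*(-2 + I))
E(Y, Z) = -Y + (-3 + Z)*(-2 + Z) (E(Y, Z) = (-3 + Z)*(-2 + Z) - Y = -Y + (-3 + Z)*(-2 + Z))
(E(-174, 38) + h(162)) - 19881 = ((-1*(-174) + (-3 + 38)*(-2 + 38)) + 2*162) - 19881 = ((174 + 35*36) + 324) - 19881 = ((174 + 1260) + 324) - 19881 = (1434 + 324) - 19881 = 1758 - 19881 = -18123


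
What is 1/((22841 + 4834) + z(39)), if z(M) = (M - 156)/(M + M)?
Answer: 2/55347 ≈ 3.6136e-5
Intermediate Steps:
z(M) = (-156 + M)/(2*M) (z(M) = (-156 + M)/((2*M)) = (-156 + M)*(1/(2*M)) = (-156 + M)/(2*M))
1/((22841 + 4834) + z(39)) = 1/((22841 + 4834) + (½)*(-156 + 39)/39) = 1/(27675 + (½)*(1/39)*(-117)) = 1/(27675 - 3/2) = 1/(55347/2) = 2/55347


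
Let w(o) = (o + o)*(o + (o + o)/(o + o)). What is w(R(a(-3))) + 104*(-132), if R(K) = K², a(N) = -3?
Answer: -13548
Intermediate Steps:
w(o) = 2*o*(1 + o) (w(o) = (2*o)*(o + (2*o)/((2*o))) = (2*o)*(o + (2*o)*(1/(2*o))) = (2*o)*(o + 1) = (2*o)*(1 + o) = 2*o*(1 + o))
w(R(a(-3))) + 104*(-132) = 2*(-3)²*(1 + (-3)²) + 104*(-132) = 2*9*(1 + 9) - 13728 = 2*9*10 - 13728 = 180 - 13728 = -13548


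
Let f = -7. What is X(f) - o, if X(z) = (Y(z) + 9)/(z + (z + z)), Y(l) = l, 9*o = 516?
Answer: -402/7 ≈ -57.429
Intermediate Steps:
o = 172/3 (o = (⅑)*516 = 172/3 ≈ 57.333)
X(z) = (9 + z)/(3*z) (X(z) = (z + 9)/(z + (z + z)) = (9 + z)/(z + 2*z) = (9 + z)/((3*z)) = (9 + z)*(1/(3*z)) = (9 + z)/(3*z))
X(f) - o = (⅓)*(9 - 7)/(-7) - 1*172/3 = (⅓)*(-⅐)*2 - 172/3 = -2/21 - 172/3 = -402/7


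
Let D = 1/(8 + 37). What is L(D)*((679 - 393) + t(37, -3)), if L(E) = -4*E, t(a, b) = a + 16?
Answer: -452/15 ≈ -30.133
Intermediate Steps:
t(a, b) = 16 + a
D = 1/45 ≈ 0.022222
L(D)*((679 - 393) + t(37, -3)) = (-4*1/45)*((679 - 393) + (16 + 37)) = -4*(286 + 53)/45 = -4/45*339 = -452/15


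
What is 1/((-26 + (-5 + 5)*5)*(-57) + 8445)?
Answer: 1/9927 ≈ 0.00010074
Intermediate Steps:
1/((-26 + (-5 + 5)*5)*(-57) + 8445) = 1/((-26 + 0*5)*(-57) + 8445) = 1/((-26 + 0)*(-57) + 8445) = 1/(-26*(-57) + 8445) = 1/(1482 + 8445) = 1/9927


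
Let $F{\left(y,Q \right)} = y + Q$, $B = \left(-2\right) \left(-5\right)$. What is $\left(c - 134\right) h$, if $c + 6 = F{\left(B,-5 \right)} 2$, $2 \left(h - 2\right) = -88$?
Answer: $5460$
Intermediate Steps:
$B = 10$
$F{\left(y,Q \right)} = Q + y$
$h = -42$ ($h = 2 + \frac{1}{2} \left(-88\right) = 2 - 44 = -42$)
$c = 4$ ($c = -6 + \left(-5 + 10\right) 2 = -6 + 5 \cdot 2 = -6 + 10 = 4$)
$\left(c - 134\right) h = \left(4 - 134\right) \left(-42\right) = \left(-130\right) \left(-42\right) = 5460$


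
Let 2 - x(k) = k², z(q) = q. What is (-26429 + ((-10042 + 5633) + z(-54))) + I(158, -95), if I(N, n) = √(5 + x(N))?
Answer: -30892 + 3*I*√2773 ≈ -30892.0 + 157.98*I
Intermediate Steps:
x(k) = 2 - k²
I(N, n) = √(7 - N²) (I(N, n) = √(5 + (2 - N²)) = √(7 - N²))
(-26429 + ((-10042 + 5633) + z(-54))) + I(158, -95) = (-26429 + ((-10042 + 5633) - 54)) + √(7 - 1*158²) = (-26429 + (-4409 - 54)) + √(7 - 1*24964) = (-26429 - 4463) + √(7 - 24964) = -30892 + √(-24957) = -30892 + 3*I*√2773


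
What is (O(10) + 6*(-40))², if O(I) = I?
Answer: 52900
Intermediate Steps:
(O(10) + 6*(-40))² = (10 + 6*(-40))² = (10 - 240)² = (-230)² = 52900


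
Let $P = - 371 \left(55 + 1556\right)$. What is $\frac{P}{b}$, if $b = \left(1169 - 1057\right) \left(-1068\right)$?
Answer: $\frac{28461}{5696} \approx 4.9967$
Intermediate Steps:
$b = -119616$ ($b = 112 \left(-1068\right) = -119616$)
$P = -597681$ ($P = \left(-371\right) 1611 = -597681$)
$\frac{P}{b} = - \frac{597681}{-119616} = \left(-597681\right) \left(- \frac{1}{119616}\right) = \frac{28461}{5696}$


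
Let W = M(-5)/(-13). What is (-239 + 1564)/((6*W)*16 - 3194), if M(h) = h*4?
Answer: -17225/39602 ≈ -0.43495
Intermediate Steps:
M(h) = 4*h
W = 20/13 (W = (4*(-5))/(-13) = -20*(-1/13) = 20/13 ≈ 1.5385)
(-239 + 1564)/((6*W)*16 - 3194) = (-239 + 1564)/((6*(20/13))*16 - 3194) = 1325/((120/13)*16 - 3194) = 1325/(1920/13 - 3194) = 1325/(-39602/13) = 1325*(-13/39602) = -17225/39602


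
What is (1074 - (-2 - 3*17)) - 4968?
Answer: -3841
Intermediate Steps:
(1074 - (-2 - 3*17)) - 4968 = (1074 - (-2 - 51)) - 4968 = (1074 - 1*(-53)) - 4968 = (1074 + 53) - 4968 = 1127 - 4968 = -3841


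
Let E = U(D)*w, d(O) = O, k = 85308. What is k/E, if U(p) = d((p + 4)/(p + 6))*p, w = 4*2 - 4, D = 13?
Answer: 405213/221 ≈ 1833.5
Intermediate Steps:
w = 4 (w = 8 - 4 = 4)
U(p) = p*(4 + p)/(6 + p) (U(p) = ((p + 4)/(p + 6))*p = ((4 + p)/(6 + p))*p = p*(4 + p)/(6 + p))
E = 884/19 (E = (13*(4 + 13)/(6 + 13))*4 = (13*17/19)*4 = (13*(1/19)*17)*4 = (221/19)*4 = 884/19 ≈ 46.526)
k/E = 85308/(884/19) = 85308*(19/884) = 405213/221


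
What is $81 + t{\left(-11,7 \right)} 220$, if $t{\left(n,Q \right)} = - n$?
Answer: $2501$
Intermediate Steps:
$81 + t{\left(-11,7 \right)} 220 = 81 + \left(-1\right) \left(-11\right) 220 = 81 + 11 \cdot 220 = 81 + 2420 = 2501$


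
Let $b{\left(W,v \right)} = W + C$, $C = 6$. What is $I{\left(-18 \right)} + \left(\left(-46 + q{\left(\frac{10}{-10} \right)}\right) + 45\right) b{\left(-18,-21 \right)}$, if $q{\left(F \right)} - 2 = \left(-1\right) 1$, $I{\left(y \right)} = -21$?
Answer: $-21$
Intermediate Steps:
$q{\left(F \right)} = 1$ ($q{\left(F \right)} = 2 - 1 = 1$)
$b{\left(W,v \right)} = 6 + W$ ($b{\left(W,v \right)} = W + 6 = 6 + W$)
$I{\left(-18 \right)} + \left(\left(-46 + q{\left(\frac{10}{-10} \right)}\right) + 45\right) b{\left(-18,-21 \right)} = -21 + \left(\left(-46 + 1\right) + 45\right) \left(6 - 18\right) = -21 + \left(-45 + 45\right) \left(-12\right) = -21 + 0 \left(-12\right) = -21 + 0 = -21$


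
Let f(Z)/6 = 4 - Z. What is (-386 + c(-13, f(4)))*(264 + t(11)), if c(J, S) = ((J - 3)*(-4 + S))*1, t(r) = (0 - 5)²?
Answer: -93058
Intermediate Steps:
f(Z) = 24 - 6*Z (f(Z) = 6*(4 - Z) = 24 - 6*Z)
t(r) = 25 (t(r) = (-5)² = 25)
c(J, S) = (-4 + S)*(-3 + J) (c(J, S) = ((-3 + J)*(-4 + S))*1 = ((-4 + S)*(-3 + J))*1 = (-4 + S)*(-3 + J))
(-386 + c(-13, f(4)))*(264 + t(11)) = (-386 + (12 - 4*(-13) - 3*(24 - 6*4) - 13*(24 - 6*4)))*(264 + 25) = (-386 + (12 + 52 - 3*(24 - 24) - 13*(24 - 24)))*289 = (-386 + (12 + 52 - 3*0 - 13*0))*289 = (-386 + (12 + 52 + 0 + 0))*289 = (-386 + 64)*289 = -322*289 = -93058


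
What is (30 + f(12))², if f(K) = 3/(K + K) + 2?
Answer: 66049/64 ≈ 1032.0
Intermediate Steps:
f(K) = 2 + 3/(2*K) (f(K) = 3/(2*K) + 2 = 2 + 3/(2*K))
(30 + f(12))² = (30 + (2 + (3/2)/12))² = (30 + (2 + (3/2)*(1/12)))² = (30 + (2 + ⅛))² = (30 + 17/8)² = (257/8)² = 66049/64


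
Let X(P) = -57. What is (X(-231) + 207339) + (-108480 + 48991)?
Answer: 147793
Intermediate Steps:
(X(-231) + 207339) + (-108480 + 48991) = (-57 + 207339) + (-108480 + 48991) = 207282 - 59489 = 147793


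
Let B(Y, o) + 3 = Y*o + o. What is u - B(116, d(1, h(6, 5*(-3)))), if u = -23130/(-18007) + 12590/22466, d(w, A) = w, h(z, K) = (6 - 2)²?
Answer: -22685906579/202272631 ≈ -112.16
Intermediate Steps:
h(z, K) = 16 (h(z, K) = 4² = 16)
B(Y, o) = -3 + o + Y*o (B(Y, o) = -3 + (Y*o + o) = -3 + (o + Y*o) = -3 + o + Y*o)
u = 373173355/202272631 (u = -23130*(-1/18007) + 12590*(1/22466) = 23130/18007 + 6295/11233 = 373173355/202272631 ≈ 1.8449)
u - B(116, d(1, h(6, 5*(-3)))) = 373173355/202272631 - (-3 + 1 + 116*1) = 373173355/202272631 - (-3 + 1 + 116) = 373173355/202272631 - 1*114 = 373173355/202272631 - 114 = -22685906579/202272631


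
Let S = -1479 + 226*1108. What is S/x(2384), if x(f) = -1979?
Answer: -248929/1979 ≈ -125.79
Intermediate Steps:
S = 248929 (S = -1479 + 250408 = 248929)
S/x(2384) = 248929/(-1979) = 248929*(-1/1979) = -248929/1979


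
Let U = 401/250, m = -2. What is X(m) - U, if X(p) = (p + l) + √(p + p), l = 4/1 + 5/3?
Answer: 1547/750 + 2*I ≈ 2.0627 + 2.0*I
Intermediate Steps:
l = 17/3 (l = 4*1 + 5*(⅓) = 4 + 5/3 = 17/3 ≈ 5.6667)
X(p) = 17/3 + p + √2*√p (X(p) = (p + 17/3) + √(p + p) = (17/3 + p) + √(2*p) = (17/3 + p) + √2*√p = 17/3 + p + √2*√p)
U = 401/250 (U = 401*(1/250) = 401/250 ≈ 1.6040)
X(m) - U = (17/3 - 2 + √2*√(-2)) - 1*401/250 = (17/3 - 2 + √2*(I*√2)) - 401/250 = (17/3 - 2 + 2*I) - 401/250 = (11/3 + 2*I) - 401/250 = 1547/750 + 2*I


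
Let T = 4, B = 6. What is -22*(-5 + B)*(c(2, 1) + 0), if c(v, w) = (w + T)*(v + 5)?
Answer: -770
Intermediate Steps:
c(v, w) = (4 + w)*(5 + v) (c(v, w) = (w + 4)*(v + 5) = (4 + w)*(5 + v))
-22*(-5 + B)*(c(2, 1) + 0) = -22*(-5 + 6)*((20 + 4*2 + 5*1 + 2*1) + 0) = -22*((20 + 8 + 5 + 2) + 0) = -22*(35 + 0) = -22*35 = -770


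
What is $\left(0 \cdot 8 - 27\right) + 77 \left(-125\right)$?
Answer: $-9652$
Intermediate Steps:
$\left(0 \cdot 8 - 27\right) + 77 \left(-125\right) = \left(0 - 27\right) - 9625 = -27 - 9625 = -9652$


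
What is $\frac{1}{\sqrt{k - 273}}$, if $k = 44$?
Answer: $- \frac{i \sqrt{229}}{229} \approx - 0.066082 i$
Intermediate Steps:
$\frac{1}{\sqrt{k - 273}} = \frac{1}{\sqrt{44 - 273}} = \frac{1}{\sqrt{-229}} = \frac{1}{i \sqrt{229}} = - \frac{i \sqrt{229}}{229}$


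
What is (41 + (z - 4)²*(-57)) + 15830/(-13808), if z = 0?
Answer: -6021299/6904 ≈ -872.15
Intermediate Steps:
(41 + (z - 4)²*(-57)) + 15830/(-13808) = (41 + (0 - 4)²*(-57)) + 15830/(-13808) = (41 + (-4)²*(-57)) + 15830*(-1/13808) = (41 + 16*(-57)) - 7915/6904 = (41 - 912) - 7915/6904 = -871 - 7915/6904 = -6021299/6904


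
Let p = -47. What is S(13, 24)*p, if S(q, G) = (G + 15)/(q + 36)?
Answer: -1833/49 ≈ -37.408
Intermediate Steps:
S(q, G) = (15 + G)/(36 + q)
S(13, 24)*p = ((15 + 24)/(36 + 13))*(-47) = (39/49)*(-47) = -1833/49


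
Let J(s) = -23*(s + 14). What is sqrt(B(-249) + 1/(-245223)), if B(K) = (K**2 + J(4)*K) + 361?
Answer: sqrt(1105455881142041)/81741 ≈ 406.75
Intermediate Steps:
J(s) = -322 - 23*s (J(s) = -23*(14 + s) = -322 - 23*s)
B(K) = 361 + K**2 - 414*K (B(K) = (K**2 + (-322 - 23*4)*K) + 361 = (K**2 + (-322 - 92)*K) + 361 = (K**2 - 414*K) + 361 = 361 + K**2 - 414*K)
sqrt(B(-249) + 1/(-245223)) = sqrt((361 + (-249)**2 - 414*(-249)) + 1/(-245223)) = sqrt((361 + 62001 + 103086) - 1/245223) = sqrt(165448 - 1/245223) = sqrt(40571654903/245223) = sqrt(1105455881142041)/81741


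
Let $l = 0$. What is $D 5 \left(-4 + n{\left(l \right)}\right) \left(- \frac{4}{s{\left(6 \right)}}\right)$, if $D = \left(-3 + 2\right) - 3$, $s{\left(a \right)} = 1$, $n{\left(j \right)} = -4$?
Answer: $-640$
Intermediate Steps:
$D = -4$ ($D = -1 - 3 = -4$)
$D 5 \left(-4 + n{\left(l \right)}\right) \left(- \frac{4}{s{\left(6 \right)}}\right) = \left(-4\right) 5 \left(-4 - 4\right) \left(- \frac{4}{1}\right) = - 20 \left(- 8 \left(\left(-4\right) 1\right)\right) = - 20 \left(\left(-8\right) \left(-4\right)\right) = \left(-20\right) 32 = -640$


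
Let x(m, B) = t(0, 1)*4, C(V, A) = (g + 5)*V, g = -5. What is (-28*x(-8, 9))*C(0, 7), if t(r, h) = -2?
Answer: 0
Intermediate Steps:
C(V, A) = 0 (C(V, A) = (-5 + 5)*V = 0*V = 0)
x(m, B) = -8 (x(m, B) = -2*4 = -8)
(-28*x(-8, 9))*C(0, 7) = -28*(-8)*0 = 224*0 = 0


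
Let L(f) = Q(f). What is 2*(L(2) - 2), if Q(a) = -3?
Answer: -10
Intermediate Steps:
L(f) = -3
2*(L(2) - 2) = 2*(-3 - 2) = 2*(-5) = -10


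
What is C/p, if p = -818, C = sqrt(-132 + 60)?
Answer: -3*I*sqrt(2)/409 ≈ -0.010373*I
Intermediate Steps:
C = 6*I*sqrt(2) (C = sqrt(-72) = 6*I*sqrt(2) ≈ 8.4853*I)
C/p = (6*I*sqrt(2))/(-818) = (6*I*sqrt(2))*(-1/818) = -3*I*sqrt(2)/409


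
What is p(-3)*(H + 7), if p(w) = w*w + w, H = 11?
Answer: 108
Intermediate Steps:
p(w) = w + w² (p(w) = w² + w = w + w²)
p(-3)*(H + 7) = (-3*(1 - 3))*(11 + 7) = -3*(-2)*18 = 6*18 = 108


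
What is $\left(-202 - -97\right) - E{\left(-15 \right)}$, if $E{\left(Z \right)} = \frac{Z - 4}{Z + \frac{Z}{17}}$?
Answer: $- \frac{28673}{270} \approx -106.2$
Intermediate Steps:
$E{\left(Z \right)} = \frac{17 \left(-4 + Z\right)}{18 Z}$ ($E{\left(Z \right)} = \frac{-4 + Z}{Z + Z \frac{1}{17}} = \frac{-4 + Z}{Z + \frac{Z}{17}} = \frac{-4 + Z}{\frac{18}{17} Z} = \left(-4 + Z\right) \frac{17}{18 Z} = \frac{17 \left(-4 + Z\right)}{18 Z}$)
$\left(-202 - -97\right) - E{\left(-15 \right)} = \left(-202 - -97\right) - \frac{17 \left(-4 - 15\right)}{18 \left(-15\right)} = \left(-202 + 97\right) - \frac{17}{18} \left(- \frac{1}{15}\right) \left(-19\right) = -105 - \frac{323}{270} = - \frac{28673}{270}$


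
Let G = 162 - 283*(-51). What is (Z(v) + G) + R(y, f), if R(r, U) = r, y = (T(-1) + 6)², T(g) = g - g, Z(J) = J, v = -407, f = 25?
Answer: 14224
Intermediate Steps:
G = 14595 (G = 162 + 14433 = 14595)
T(g) = 0
y = 36 (y = (0 + 6)² = 6² = 36)
(Z(v) + G) + R(y, f) = (-407 + 14595) + 36 = 14188 + 36 = 14224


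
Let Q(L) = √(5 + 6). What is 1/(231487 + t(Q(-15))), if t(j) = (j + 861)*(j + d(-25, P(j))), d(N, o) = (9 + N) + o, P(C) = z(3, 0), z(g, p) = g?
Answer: 220305/48526382881 - 848*√11/48526382881 ≈ 4.4819e-6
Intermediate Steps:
Q(L) = √11
P(C) = 3
d(N, o) = 9 + N + o
t(j) = (-13 + j)*(861 + j) (t(j) = (j + 861)*(j + (9 - 25 + 3)) = (861 + j)*(j - 13) = (861 + j)*(-13 + j) = (-13 + j)*(861 + j))
1/(231487 + t(Q(-15))) = 1/(231487 + (-11193 + (√11)² + 848*√11)) = 1/(231487 + (-11193 + 11 + 848*√11)) = 1/(231487 + (-11182 + 848*√11)) = 1/(220305 + 848*√11)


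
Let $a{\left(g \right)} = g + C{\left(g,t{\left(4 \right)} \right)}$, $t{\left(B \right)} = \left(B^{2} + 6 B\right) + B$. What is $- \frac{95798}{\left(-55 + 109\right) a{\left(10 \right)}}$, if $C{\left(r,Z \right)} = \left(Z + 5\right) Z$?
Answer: $- \frac{2521}{3078} \approx -0.81904$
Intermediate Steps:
$t{\left(B \right)} = B^{2} + 7 B$
$C{\left(r,Z \right)} = Z \left(5 + Z\right)$ ($C{\left(r,Z \right)} = \left(5 + Z\right) Z = Z \left(5 + Z\right)$)
$a{\left(g \right)} = 2156 + g$ ($a{\left(g \right)} = g + 4 \left(7 + 4\right) \left(5 + 4 \left(7 + 4\right)\right) = g + 4 \cdot 11 \left(5 + 4 \cdot 11\right) = g + 44 \left(5 + 44\right) = g + 44 \cdot 49 = g + 2156 = 2156 + g$)
$- \frac{95798}{\left(-55 + 109\right) a{\left(10 \right)}} = - \frac{95798}{\left(-55 + 109\right) \left(2156 + 10\right)} = - \frac{95798}{54 \cdot 2166} = - \frac{95798}{116964} = \left(-95798\right) \frac{1}{116964} = - \frac{2521}{3078}$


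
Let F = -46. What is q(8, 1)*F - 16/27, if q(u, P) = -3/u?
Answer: 1799/108 ≈ 16.657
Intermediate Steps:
q(8, 1)*F - 16/27 = -3/8*(-46) - 16/27 = 69/4 - 16/27 = 1799/108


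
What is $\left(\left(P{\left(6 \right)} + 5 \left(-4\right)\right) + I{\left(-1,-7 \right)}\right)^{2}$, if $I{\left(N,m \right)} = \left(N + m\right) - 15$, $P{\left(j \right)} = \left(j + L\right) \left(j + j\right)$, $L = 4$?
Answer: $5929$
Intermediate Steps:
$P{\left(j \right)} = 2 j \left(4 + j\right)$ ($P{\left(j \right)} = \left(j + 4\right) \left(j + j\right) = \left(4 + j\right) 2 j = 2 j \left(4 + j\right)$)
$I{\left(N,m \right)} = -15 + N + m$ ($I{\left(N,m \right)} = \left(N + m\right) - 15 = -15 + N + m$)
$\left(\left(P{\left(6 \right)} + 5 \left(-4\right)\right) + I{\left(-1,-7 \right)}\right)^{2} = \left(\left(2 \cdot 6 \left(4 + 6\right) + 5 \left(-4\right)\right) - 23\right)^{2} = \left(\left(2 \cdot 6 \cdot 10 - 20\right) - 23\right)^{2} = \left(\left(120 - 20\right) - 23\right)^{2} = \left(100 - 23\right)^{2} = 77^{2} = 5929$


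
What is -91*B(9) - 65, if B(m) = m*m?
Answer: -7436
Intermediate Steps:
B(m) = m**2
-91*B(9) - 65 = -91*9**2 - 65 = -91*81 - 65 = -7371 - 65 = -7436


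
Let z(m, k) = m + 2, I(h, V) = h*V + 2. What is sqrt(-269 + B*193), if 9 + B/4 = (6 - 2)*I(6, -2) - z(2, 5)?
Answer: I*sqrt(41185) ≈ 202.94*I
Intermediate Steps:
I(h, V) = 2 + V*h (I(h, V) = V*h + 2 = 2 + V*h)
z(m, k) = 2 + m
B = -212 (B = -36 + 4*((6 - 2)*(2 - 2*6) - (2 + 2)) = -36 + 4*(4*(2 - 12) - 1*4) = -36 + 4*(4*(-10) - 4) = -36 + 4*(-40 - 4) = -36 + 4*(-44) = -36 - 176 = -212)
sqrt(-269 + B*193) = sqrt(-269 - 212*193) = sqrt(-269 - 40916) = sqrt(-41185) = I*sqrt(41185)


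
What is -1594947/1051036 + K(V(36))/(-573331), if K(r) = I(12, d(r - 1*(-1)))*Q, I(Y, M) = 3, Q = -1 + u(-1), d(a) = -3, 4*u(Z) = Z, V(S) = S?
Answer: -228607154268/150647880229 ≈ -1.5175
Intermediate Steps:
u(Z) = Z/4
Q = -5/4 (Q = -1 + (1/4)*(-1) = -1 - 1/4 = -5/4 ≈ -1.2500)
K(r) = -15/4 (K(r) = 3*(-5/4) = -15/4)
-1594947/1051036 + K(V(36))/(-573331) = -1594947/1051036 - 15/4/(-573331) = -1594947*1/1051036 - 15/4*(-1/573331) = -1594947/1051036 + 15/2293324 = -228607154268/150647880229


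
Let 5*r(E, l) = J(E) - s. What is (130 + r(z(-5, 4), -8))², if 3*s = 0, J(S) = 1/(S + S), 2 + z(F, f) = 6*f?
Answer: 818017201/48400 ≈ 16901.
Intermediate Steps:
z(F, f) = -2 + 6*f
J(S) = 1/(2*S)
s = 0 (s = (⅓)*0 = 0)
r(E, l) = 1/(10*E) (r(E, l) = (1/(2*E) - 1*0)/5 = (1/(2*E) + 0)/5 = (1/(2*E))/5 = 1/(10*E))
(130 + r(z(-5, 4), -8))² = (130 + 1/(10*(-2 + 6*4)))² = (130 + 1/(10*(-2 + 24)))² = (130 + (⅒)/22)² = (130 + (⅒)*(1/22))² = (130 + 1/220)² = (28601/220)² = 818017201/48400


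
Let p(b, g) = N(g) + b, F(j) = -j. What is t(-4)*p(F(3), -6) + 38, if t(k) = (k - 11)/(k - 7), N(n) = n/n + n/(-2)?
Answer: 433/11 ≈ 39.364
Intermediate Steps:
N(n) = 1 - n/2 (N(n) = 1 + n*(-1/2) = 1 - n/2)
t(k) = (-11 + k)/(-7 + k)
p(b, g) = 1 + b - g/2 (p(b, g) = (1 - g/2) + b = 1 + b - g/2)
t(-4)*p(F(3), -6) + 38 = ((-11 - 4)/(-7 - 4))*(1 - 1*3 - 1/2*(-6)) + 38 = (-15/(-11))*(1 - 3 + 3) + 38 = -1/11*(-15)*1 + 38 = (15/11)*1 + 38 = 15/11 + 38 = 433/11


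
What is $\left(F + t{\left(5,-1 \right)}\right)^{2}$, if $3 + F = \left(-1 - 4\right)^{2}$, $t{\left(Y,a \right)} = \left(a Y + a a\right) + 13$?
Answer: $961$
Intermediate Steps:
$t{\left(Y,a \right)} = 13 + a^{2} + Y a$ ($t{\left(Y,a \right)} = \left(Y a + a^{2}\right) + 13 = \left(a^{2} + Y a\right) + 13 = 13 + a^{2} + Y a$)
$F = 22$ ($F = -3 + \left(-1 - 4\right)^{2} = -3 + \left(-5\right)^{2} = -3 + 25 = 22$)
$\left(F + t{\left(5,-1 \right)}\right)^{2} = \left(22 + \left(13 + \left(-1\right)^{2} + 5 \left(-1\right)\right)\right)^{2} = \left(22 + \left(13 + 1 - 5\right)\right)^{2} = \left(22 + 9\right)^{2} = 31^{2} = 961$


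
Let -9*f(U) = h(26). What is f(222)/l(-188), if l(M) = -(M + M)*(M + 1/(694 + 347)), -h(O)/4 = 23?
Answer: -347/2399538 ≈ -0.00014461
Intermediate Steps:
h(O) = -92 (h(O) = -4*23 = -92)
f(U) = 92/9 (f(U) = -1/9*(-92) = 92/9)
l(M) = -2*M*(1/1041 + M) (l(M) = -2*M*(M + 1/1041) = -2*M*(1/1041 + M))
f(222)/l(-188) = 92/(9*((-2/1041*(-188)*(1 + 1041*(-188))))) = 92/(9*((-2/1041*(-188)*(1 - 195708)))) = 92/(9*((-2/1041*(-188)*(-195707)))) = 92/(9*(-73585832/1041)) = (92/9)*(-1041/73585832) = -347/2399538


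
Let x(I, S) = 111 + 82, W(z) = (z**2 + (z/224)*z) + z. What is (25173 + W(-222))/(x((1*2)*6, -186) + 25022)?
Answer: 1389827/470680 ≈ 2.9528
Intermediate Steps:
W(z) = z + 225*z**2/224 (W(z) = (z**2 + (z*(1/224))*z) + z = (z**2 + (z/224)*z) + z = (z**2 + z**2/224) + z = 225*z**2/224 + z = z + 225*z**2/224)
x(I, S) = 193
(25173 + W(-222))/(x((1*2)*6, -186) + 25022) = (25173 + (1/224)*(-222)*(224 + 225*(-222)))/(193 + 25022) = (25173 + (1/224)*(-222)*(224 - 49950))/25215 = (25173 + (1/224)*(-222)*(-49726))*(1/25215) = (25173 + 2759793/56)*(1/25215) = (4169481/56)*(1/25215) = 1389827/470680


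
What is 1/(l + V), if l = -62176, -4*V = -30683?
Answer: -4/218021 ≈ -1.8347e-5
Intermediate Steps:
V = 30683/4 (V = -1/4*(-30683) = 30683/4 ≈ 7670.8)
1/(l + V) = 1/(-62176 + 30683/4) = 1/(-218021/4) = -4/218021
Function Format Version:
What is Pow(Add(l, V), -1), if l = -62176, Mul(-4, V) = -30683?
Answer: Rational(-4, 218021) ≈ -1.8347e-5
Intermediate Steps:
V = Rational(30683, 4) (V = Mul(Rational(-1, 4), -30683) = Rational(30683, 4) ≈ 7670.8)
Pow(Add(l, V), -1) = Pow(Add(-62176, Rational(30683, 4)), -1) = Pow(Rational(-218021, 4), -1) = Rational(-4, 218021)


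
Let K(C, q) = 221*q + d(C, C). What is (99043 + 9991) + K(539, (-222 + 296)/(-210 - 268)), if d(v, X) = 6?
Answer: 26052383/239 ≈ 1.0901e+5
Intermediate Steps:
K(C, q) = 6 + 221*q (K(C, q) = 221*q + 6 = 6 + 221*q)
(99043 + 9991) + K(539, (-222 + 296)/(-210 - 268)) = (99043 + 9991) + (6 + 221*((-222 + 296)/(-210 - 268))) = 109034 + (6 + 221*(74/(-478))) = 109034 + (6 + 221*(74*(-1/478))) = 109034 + (6 + 221*(-37/239)) = 109034 + (6 - 8177/239) = 109034 - 6743/239 = 26052383/239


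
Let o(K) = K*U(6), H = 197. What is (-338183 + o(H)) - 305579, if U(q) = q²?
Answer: -636670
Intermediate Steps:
o(K) = 36*K (o(K) = K*6² = K*36 = 36*K)
(-338183 + o(H)) - 305579 = (-338183 + 36*197) - 305579 = (-338183 + 7092) - 305579 = -331091 - 305579 = -636670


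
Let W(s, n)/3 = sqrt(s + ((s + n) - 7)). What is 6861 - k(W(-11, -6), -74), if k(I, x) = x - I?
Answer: 6935 + 3*I*sqrt(35) ≈ 6935.0 + 17.748*I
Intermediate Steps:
W(s, n) = 3*sqrt(-7 + n + 2*s) (W(s, n) = 3*sqrt(s + ((s + n) - 7)) = 3*sqrt(s + ((n + s) - 7)) = 3*sqrt(s + (-7 + n + s)) = 3*sqrt(-7 + n + 2*s))
6861 - k(W(-11, -6), -74) = 6861 - (-74 - 3*sqrt(-7 - 6 + 2*(-11))) = 6861 - (-74 - 3*sqrt(-7 - 6 - 22)) = 6861 - (-74 - 3*sqrt(-35)) = 6861 - (-74 - 3*I*sqrt(35)) = 6861 + (74 + 3*I*sqrt(35)) = 6935 + 3*I*sqrt(35)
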